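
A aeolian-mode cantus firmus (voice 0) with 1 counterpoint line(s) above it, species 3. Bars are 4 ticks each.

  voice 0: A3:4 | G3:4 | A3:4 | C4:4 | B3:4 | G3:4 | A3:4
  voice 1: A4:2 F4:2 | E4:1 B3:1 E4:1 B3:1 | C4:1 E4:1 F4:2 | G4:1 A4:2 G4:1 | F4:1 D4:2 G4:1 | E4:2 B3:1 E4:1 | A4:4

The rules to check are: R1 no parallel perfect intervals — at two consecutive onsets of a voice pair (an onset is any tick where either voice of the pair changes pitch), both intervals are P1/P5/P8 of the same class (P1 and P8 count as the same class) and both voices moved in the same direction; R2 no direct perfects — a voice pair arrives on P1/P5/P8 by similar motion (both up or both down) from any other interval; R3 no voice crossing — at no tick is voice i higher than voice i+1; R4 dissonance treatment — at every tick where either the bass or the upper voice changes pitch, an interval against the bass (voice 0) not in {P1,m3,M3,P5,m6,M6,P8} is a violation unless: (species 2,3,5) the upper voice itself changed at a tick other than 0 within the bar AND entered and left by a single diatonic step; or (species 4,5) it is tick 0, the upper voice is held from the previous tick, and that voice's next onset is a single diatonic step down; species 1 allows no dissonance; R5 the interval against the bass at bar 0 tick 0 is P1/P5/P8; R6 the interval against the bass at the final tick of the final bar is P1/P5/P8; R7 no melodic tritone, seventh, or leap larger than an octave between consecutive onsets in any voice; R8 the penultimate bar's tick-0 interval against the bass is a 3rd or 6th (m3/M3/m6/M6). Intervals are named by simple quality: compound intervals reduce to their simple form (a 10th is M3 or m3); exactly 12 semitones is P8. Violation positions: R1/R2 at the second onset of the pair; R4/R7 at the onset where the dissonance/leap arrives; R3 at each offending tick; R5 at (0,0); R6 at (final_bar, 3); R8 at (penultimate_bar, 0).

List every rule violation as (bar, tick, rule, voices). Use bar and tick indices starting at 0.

bar 0: v0=A3 v1=A4 downbeat P8
bar 1: v0=G3 v1=E4 downbeat M6
bar 2: v0=A3 v1=C4 downbeat m3
bar 3: v0=C4 v1=G4 downbeat P5
bar 4: v0=B3 v1=F4 downbeat TT
bar 5: v0=G3 v1=E4 downbeat M6
bar 6: v0=A3 v1=A4 downbeat P8
  -> R2 @ bar 3 tick 0 v(0, 1): A3/F4 m6 -> C4/G4 P5 similar
  -> R4 @ bar 4 tick 0 v(0, 1): B3/F4 TT untreated
  -> R2 @ bar 6 tick 0 v(0, 1): G3/E4 M6 -> A3/A4 P8 similar

(3, 0, R2, (0, 1))
(4, 0, R4, (0, 1))
(6, 0, R2, (0, 1))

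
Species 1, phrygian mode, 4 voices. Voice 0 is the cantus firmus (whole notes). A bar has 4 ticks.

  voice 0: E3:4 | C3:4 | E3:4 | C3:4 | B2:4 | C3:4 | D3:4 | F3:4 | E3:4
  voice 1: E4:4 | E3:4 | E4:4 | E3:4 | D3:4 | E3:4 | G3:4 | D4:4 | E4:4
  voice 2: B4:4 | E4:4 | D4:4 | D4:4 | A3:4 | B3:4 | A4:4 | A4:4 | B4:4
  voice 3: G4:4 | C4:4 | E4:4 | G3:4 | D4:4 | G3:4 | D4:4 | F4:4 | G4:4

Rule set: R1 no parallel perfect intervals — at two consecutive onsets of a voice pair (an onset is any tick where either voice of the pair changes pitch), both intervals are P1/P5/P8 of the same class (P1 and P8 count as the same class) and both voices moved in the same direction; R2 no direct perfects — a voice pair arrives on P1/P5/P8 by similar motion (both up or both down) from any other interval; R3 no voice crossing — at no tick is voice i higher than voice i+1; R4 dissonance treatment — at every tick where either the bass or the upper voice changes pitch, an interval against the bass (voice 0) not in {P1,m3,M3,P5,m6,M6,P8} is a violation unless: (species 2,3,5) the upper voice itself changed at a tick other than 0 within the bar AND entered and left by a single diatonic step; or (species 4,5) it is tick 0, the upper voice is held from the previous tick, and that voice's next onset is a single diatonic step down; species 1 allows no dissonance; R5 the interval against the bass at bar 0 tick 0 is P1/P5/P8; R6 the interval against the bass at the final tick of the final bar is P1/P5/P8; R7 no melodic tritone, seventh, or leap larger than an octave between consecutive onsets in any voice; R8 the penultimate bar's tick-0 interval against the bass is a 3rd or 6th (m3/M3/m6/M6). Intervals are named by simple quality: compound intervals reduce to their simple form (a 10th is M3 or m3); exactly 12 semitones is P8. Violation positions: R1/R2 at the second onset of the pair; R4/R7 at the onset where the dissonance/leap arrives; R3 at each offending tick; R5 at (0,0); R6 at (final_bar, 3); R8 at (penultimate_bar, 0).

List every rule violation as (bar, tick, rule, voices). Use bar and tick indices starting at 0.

(0, 0, R3, (2, 3))
(0, 0, R5, (0, 3))
(0, 1, R3, (2, 3))
(0, 2, R3, (2, 3))
(0, 3, R3, (2, 3))
(1, 0, R2, (0, 3))
(1, 0, R2, (1, 2))
(1, 0, R3, (2, 3))
(1, 1, R3, (2, 3))
(1, 2, R3, (2, 3))
(1, 3, R3, (2, 3))
(2, 0, R1, (0, 3))
(2, 0, R2, (0, 1))
(2, 0, R2, (1, 3))
(2, 0, R3, (1, 2))
(2, 0, R4, (0, 2))
(2, 1, R3, (1, 2))
(2, 2, R3, (1, 2))
(2, 3, R3, (1, 2))
(3, 0, R2, (0, 3))
(3, 0, R3, (2, 3))
(3, 0, R4, (0, 2))
(3, 1, R3, (2, 3))
(3, 2, R3, (2, 3))
(3, 3, R3, (2, 3))
(4, 0, R2, (1, 2))
(4, 0, R4, (0, 2))
(5, 0, R1, (1, 2))
(5, 0, R3, (2, 3))
(5, 0, R4, (0, 2))
(5, 1, R3, (2, 3))
(5, 2, R3, (2, 3))
(5, 3, R3, (2, 3))
(6, 0, R2, (0, 2))
(6, 0, R2, (0, 3))
(6, 0, R2, (1, 3))
(6, 0, R2, (2, 3))
(6, 0, R3, (2, 3))
(6, 0, R4, (0, 1))
(6, 0, R7, (2,))
(6, 1, R3, (2, 3))
(6, 2, R3, (2, 3))
(6, 3, R3, (2, 3))
(7, 0, R1, (0, 3))
(7, 0, R3, (2, 3))
(7, 0, R8, (0, 3))
(7, 1, R3, (2, 3))
(7, 2, R3, (2, 3))
(7, 3, R3, (2, 3))
(8, 0, R1, (1, 2))
(8, 0, R3, (2, 3))
(8, 1, R3, (2, 3))
(8, 2, R3, (2, 3))
(8, 3, R3, (2, 3))
(8, 3, R6, (0, 3))

bar 0: v0=E3 v1=E4 v2=B4 v3=G4 downbeat m3
bar 1: v0=C3 v1=E3 v2=E4 v3=C4 downbeat P8
bar 2: v0=E3 v1=E4 v2=D4 v3=E4 downbeat P8
bar 3: v0=C3 v1=E3 v2=D4 v3=G3 downbeat P5
bar 4: v0=B2 v1=D3 v2=A3 v3=D4 downbeat m3
bar 5: v0=C3 v1=E3 v2=B3 v3=G3 downbeat P5
bar 6: v0=D3 v1=G3 v2=A4 v3=D4 downbeat P8
bar 7: v0=F3 v1=D4 v2=A4 v3=F4 downbeat P8
bar 8: v0=E3 v1=E4 v2=B4 v3=G4 downbeat m3
  -> R3 @ bar 0 tick 0 v(2, 3): B4 above G4
  -> R5 @ bar 0 tick 0 v(0, 3): opens on m3
  -> R3 @ bar 0 tick 1 v(2, 3): B4 above G4
  -> R3 @ bar 0 tick 2 v(2, 3): B4 above G4
  -> R3 @ bar 0 tick 3 v(2, 3): B4 above G4
  -> R2 @ bar 1 tick 0 v(0, 3): E3/G4 m3 -> C3/C4 P8 similar
  -> R2 @ bar 1 tick 0 v(1, 2): E4/B4 P5 -> E3/E4 P8 similar
  -> R3 @ bar 1 tick 0 v(2, 3): E4 above C4
  -> R3 @ bar 1 tick 1 v(2, 3): E4 above C4
  -> R3 @ bar 1 tick 2 v(2, 3): E4 above C4
  -> R3 @ bar 1 tick 3 v(2, 3): E4 above C4
  -> R1 @ bar 2 tick 0 v(0, 3): C3/C4 P8 -> E3/E4 P8 similar
  -> R2 @ bar 2 tick 0 v(0, 1): C3/E3 M3 -> E3/E4 P8 similar
  -> R2 @ bar 2 tick 0 v(1, 3): E3/C4 m6 -> E4/E4 P1 similar
  -> R3 @ bar 2 tick 0 v(1, 2): E4 above D4
  -> R4 @ bar 2 tick 0 v(0, 2): E3/D4 m7 untreated
  -> R3 @ bar 2 tick 1 v(1, 2): E4 above D4
  -> R3 @ bar 2 tick 2 v(1, 2): E4 above D4
  -> R3 @ bar 2 tick 3 v(1, 2): E4 above D4
  -> R2 @ bar 3 tick 0 v(0, 3): E3/E4 P8 -> C3/G3 P5 similar
  -> R3 @ bar 3 tick 0 v(2, 3): D4 above G3
  -> R4 @ bar 3 tick 0 v(0, 2): C3/D4 M2 untreated
  -> R3 @ bar 3 tick 1 v(2, 3): D4 above G3
  -> R3 @ bar 3 tick 2 v(2, 3): D4 above G3
  -> R3 @ bar 3 tick 3 v(2, 3): D4 above G3
  -> R2 @ bar 4 tick 0 v(1, 2): E3/D4 m7 -> D3/A3 P5 similar
  -> R4 @ bar 4 tick 0 v(0, 2): B2/A3 m7 untreated
  -> R1 @ bar 5 tick 0 v(1, 2): D3/A3 P5 -> E3/B3 P5 similar
  -> R3 @ bar 5 tick 0 v(2, 3): B3 above G3
  -> R4 @ bar 5 tick 0 v(0, 2): C3/B3 M7 untreated
  -> R3 @ bar 5 tick 1 v(2, 3): B3 above G3
  -> R3 @ bar 5 tick 2 v(2, 3): B3 above G3
  -> R3 @ bar 5 tick 3 v(2, 3): B3 above G3
  -> R2 @ bar 6 tick 0 v(0, 2): C3/B3 M7 -> D3/A4 P5 similar
  -> R2 @ bar 6 tick 0 v(0, 3): C3/G3 P5 -> D3/D4 P8 similar
  -> R2 @ bar 6 tick 0 v(1, 3): E3/G3 m3 -> G3/D4 P5 similar
  -> R2 @ bar 6 tick 0 v(2, 3): B3/G3 M3 -> A4/D4 P5 similar
  -> R3 @ bar 6 tick 0 v(2, 3): A4 above D4
  -> R4 @ bar 6 tick 0 v(0, 1): D3/G3 P4 untreated
  -> R7 @ bar 6 tick 0 v(2,): B3->A4 leap 10st
  -> R3 @ bar 6 tick 1 v(2, 3): A4 above D4
  -> R3 @ bar 6 tick 2 v(2, 3): A4 above D4
  -> R3 @ bar 6 tick 3 v(2, 3): A4 above D4
  -> R1 @ bar 7 tick 0 v(0, 3): D3/D4 P8 -> F3/F4 P8 similar
  -> R3 @ bar 7 tick 0 v(2, 3): A4 above F4
  -> R8 @ bar 7 tick 0 v(0, 3): penult P8 not 3rd/6th
  -> R3 @ bar 7 tick 1 v(2, 3): A4 above F4
  -> R3 @ bar 7 tick 2 v(2, 3): A4 above F4
  -> R3 @ bar 7 tick 3 v(2, 3): A4 above F4
  -> R1 @ bar 8 tick 0 v(1, 2): D4/A4 P5 -> E4/B4 P5 similar
  -> R3 @ bar 8 tick 0 v(2, 3): B4 above G4
  -> R3 @ bar 8 tick 1 v(2, 3): B4 above G4
  -> R3 @ bar 8 tick 2 v(2, 3): B4 above G4
  -> R3 @ bar 8 tick 3 v(2, 3): B4 above G4
  -> R6 @ bar 8 tick 3 v(0, 3): closes on m3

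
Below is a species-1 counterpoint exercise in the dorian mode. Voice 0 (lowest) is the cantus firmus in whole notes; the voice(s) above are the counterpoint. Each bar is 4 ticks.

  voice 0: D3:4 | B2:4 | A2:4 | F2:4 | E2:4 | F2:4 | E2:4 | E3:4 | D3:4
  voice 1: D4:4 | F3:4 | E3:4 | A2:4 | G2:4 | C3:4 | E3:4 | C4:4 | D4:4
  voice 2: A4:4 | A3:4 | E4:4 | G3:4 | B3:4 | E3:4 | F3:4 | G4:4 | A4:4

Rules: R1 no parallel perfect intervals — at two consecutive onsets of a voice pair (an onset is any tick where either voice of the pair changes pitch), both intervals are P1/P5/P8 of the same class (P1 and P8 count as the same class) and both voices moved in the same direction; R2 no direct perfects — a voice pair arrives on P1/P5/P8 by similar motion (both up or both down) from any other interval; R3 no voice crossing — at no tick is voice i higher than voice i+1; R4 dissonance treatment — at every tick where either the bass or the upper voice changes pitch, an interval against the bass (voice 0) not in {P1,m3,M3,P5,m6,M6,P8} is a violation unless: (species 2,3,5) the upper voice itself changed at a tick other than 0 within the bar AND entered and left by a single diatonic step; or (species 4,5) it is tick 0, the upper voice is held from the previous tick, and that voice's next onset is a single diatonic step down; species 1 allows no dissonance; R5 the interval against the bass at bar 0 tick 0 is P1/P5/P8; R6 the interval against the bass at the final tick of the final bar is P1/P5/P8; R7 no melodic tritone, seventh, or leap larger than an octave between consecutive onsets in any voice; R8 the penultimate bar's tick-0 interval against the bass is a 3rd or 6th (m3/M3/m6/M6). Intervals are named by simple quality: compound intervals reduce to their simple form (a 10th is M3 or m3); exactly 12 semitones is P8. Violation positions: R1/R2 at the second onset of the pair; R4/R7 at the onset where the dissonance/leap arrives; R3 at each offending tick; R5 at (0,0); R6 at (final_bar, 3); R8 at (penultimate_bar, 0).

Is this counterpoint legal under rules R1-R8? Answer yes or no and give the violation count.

bar 0: v0=D3 v1=D4 v2=A4 (P5)
bar 1: v0=B2 v1=F3 v2=A3 (m7)
bar 2: v0=A2 v1=E3 v2=E4 (P5)
bar 3: v0=F2 v1=A2 v2=G3 (M2)
bar 4: v0=E2 v1=G2 v2=B3 (P5)
bar 5: v0=F2 v1=C3 v2=E3 (M7)
bar 6: v0=E2 v1=E3 v2=F3 (m2)
bar 7: v0=E3 v1=C4 v2=G4 (m3)
bar 8: v0=D3 v1=D4 v2=A4 (P5)
  R4 @ bar1.0: B2/F3 TT untreated
  R4 @ bar1.0: B2/A3 m7 untreated
  R2 @ bar2.0: B2/F3 TT -> A2/E3 P5 similar
  R4 @ bar3.0: F2/G3 M2 untreated
  R2 @ bar5.0: E2/G2 m3 -> F2/C3 P5 similar
  R4 @ bar5.0: F2/E3 M7 untreated
  R4 @ bar6.0: E2/F3 m2 untreated
  R2 @ bar7.0: E3/F3 m2 -> C4/G4 P5 similar
  R7 @ bar7.0: F3->G4 leap 14st
  R1 @ bar8.0: C4/G4 P5 -> D4/A4 P5 similar

No (10 violations)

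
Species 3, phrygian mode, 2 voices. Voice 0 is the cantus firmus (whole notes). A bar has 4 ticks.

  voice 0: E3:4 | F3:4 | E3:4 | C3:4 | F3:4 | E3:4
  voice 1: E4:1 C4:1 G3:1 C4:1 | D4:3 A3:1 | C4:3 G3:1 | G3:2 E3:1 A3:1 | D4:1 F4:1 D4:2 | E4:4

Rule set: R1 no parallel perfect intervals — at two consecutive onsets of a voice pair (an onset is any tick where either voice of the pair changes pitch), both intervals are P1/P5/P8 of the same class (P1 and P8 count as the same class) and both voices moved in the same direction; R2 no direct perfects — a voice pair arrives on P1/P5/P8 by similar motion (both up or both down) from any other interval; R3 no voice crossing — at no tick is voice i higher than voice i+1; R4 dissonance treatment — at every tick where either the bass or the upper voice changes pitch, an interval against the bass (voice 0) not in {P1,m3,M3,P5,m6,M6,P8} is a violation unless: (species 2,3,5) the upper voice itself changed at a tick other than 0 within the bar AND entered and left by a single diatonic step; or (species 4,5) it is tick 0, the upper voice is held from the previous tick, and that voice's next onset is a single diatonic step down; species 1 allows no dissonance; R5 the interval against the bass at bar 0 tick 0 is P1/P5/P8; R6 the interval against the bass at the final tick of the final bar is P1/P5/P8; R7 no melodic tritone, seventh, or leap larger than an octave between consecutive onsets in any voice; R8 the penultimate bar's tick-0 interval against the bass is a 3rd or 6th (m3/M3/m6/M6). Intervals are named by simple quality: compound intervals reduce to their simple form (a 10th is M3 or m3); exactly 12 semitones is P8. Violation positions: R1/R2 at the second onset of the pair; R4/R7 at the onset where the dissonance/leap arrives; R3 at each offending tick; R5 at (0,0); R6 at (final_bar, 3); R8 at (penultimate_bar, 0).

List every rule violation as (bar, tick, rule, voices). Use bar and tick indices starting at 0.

bar 0: v0=E3 v1=E4 downbeat P8
bar 1: v0=F3 v1=D4 downbeat M6
bar 2: v0=E3 v1=C4 downbeat m6
bar 3: v0=C3 v1=G3 downbeat P5
bar 4: v0=F3 v1=D4 downbeat M6
bar 5: v0=E3 v1=E4 downbeat P8

No violations across 6 bars (E3..E3 vs E4..E4).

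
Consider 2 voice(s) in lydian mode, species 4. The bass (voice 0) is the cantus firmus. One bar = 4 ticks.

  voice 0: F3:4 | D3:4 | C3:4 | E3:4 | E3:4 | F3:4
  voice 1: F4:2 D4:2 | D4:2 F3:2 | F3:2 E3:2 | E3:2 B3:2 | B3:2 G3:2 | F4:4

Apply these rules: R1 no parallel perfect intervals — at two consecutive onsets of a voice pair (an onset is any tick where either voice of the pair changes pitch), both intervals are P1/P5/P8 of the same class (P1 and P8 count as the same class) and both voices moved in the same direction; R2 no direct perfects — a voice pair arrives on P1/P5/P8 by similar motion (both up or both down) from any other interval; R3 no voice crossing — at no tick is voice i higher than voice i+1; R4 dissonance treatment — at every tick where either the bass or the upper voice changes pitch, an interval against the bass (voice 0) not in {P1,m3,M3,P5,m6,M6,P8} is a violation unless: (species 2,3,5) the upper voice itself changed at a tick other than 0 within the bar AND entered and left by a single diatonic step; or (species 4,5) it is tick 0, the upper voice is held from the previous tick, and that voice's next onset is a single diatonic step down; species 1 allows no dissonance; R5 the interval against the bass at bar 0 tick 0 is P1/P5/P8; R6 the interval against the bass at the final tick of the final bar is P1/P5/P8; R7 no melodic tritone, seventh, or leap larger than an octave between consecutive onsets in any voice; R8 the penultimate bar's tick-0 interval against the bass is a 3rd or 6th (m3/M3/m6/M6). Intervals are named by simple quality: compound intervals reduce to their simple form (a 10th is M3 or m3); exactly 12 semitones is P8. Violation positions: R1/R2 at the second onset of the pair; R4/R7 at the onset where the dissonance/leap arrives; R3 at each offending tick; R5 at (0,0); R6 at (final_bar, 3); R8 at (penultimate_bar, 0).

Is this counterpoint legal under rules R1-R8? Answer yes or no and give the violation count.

bar 0: v0=F3 v1=F4 (P8)
bar 1: v0=D3 v1=D4 (P8)
bar 2: v0=C3 v1=F3 (P4)
bar 3: v0=E3 v1=E3 (P1)
bar 4: v0=E3 v1=B3 (P5)
bar 5: v0=F3 v1=F4 (P8)
  R8 @ bar4.0: penult P5 not 3rd/6th
  R2 @ bar5.0: E3/G3 m3 -> F3/F4 P8 similar
  R7 @ bar5.0: G3->F4 leap 10st

No (3 violations)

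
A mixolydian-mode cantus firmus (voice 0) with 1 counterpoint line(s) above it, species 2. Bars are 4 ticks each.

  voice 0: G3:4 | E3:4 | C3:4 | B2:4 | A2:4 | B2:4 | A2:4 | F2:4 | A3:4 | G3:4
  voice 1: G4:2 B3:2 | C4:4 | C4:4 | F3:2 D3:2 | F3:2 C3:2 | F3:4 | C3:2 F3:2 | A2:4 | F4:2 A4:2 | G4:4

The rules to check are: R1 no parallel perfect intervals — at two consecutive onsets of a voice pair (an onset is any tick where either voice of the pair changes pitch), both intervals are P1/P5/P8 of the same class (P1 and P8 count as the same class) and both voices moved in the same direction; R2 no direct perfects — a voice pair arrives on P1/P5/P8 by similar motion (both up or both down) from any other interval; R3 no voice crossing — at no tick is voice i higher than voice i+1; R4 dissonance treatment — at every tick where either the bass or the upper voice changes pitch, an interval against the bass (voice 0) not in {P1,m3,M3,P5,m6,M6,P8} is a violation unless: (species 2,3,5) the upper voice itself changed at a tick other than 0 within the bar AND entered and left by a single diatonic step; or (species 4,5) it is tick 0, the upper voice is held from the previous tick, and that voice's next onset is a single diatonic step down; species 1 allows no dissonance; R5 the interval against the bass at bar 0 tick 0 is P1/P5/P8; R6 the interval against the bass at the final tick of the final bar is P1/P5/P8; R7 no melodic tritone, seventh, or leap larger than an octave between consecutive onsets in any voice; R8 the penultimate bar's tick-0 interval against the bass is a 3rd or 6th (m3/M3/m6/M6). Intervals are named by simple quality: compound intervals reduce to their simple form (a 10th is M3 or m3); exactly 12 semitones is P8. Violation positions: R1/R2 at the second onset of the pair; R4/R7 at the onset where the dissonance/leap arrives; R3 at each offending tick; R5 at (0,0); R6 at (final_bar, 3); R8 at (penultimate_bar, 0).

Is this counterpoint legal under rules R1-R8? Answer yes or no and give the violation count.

No (5 violations)

bar 0: v0=G3 v1=G4 (P8)
bar 1: v0=E3 v1=C4 (m6)
bar 2: v0=C3 v1=C4 (P8)
bar 3: v0=B2 v1=F3 (TT)
bar 4: v0=A2 v1=F3 (m6)
bar 5: v0=B2 v1=F3 (TT)
bar 6: v0=A2 v1=C3 (m3)
bar 7: v0=F2 v1=A2 (M3)
bar 8: v0=A3 v1=F4 (m6)
bar 9: v0=G3 v1=G4 (P8)
  R4 @ bar3.0: B2/F3 TT untreated
  R4 @ bar5.0: B2/F3 TT untreated
  R7 @ bar8.0: F2->A3 leap 16st
  R7 @ bar8.0: A2->F4 leap 20st
  R1 @ bar9.0: A3/A4 P8 -> G3/G4 P8 similar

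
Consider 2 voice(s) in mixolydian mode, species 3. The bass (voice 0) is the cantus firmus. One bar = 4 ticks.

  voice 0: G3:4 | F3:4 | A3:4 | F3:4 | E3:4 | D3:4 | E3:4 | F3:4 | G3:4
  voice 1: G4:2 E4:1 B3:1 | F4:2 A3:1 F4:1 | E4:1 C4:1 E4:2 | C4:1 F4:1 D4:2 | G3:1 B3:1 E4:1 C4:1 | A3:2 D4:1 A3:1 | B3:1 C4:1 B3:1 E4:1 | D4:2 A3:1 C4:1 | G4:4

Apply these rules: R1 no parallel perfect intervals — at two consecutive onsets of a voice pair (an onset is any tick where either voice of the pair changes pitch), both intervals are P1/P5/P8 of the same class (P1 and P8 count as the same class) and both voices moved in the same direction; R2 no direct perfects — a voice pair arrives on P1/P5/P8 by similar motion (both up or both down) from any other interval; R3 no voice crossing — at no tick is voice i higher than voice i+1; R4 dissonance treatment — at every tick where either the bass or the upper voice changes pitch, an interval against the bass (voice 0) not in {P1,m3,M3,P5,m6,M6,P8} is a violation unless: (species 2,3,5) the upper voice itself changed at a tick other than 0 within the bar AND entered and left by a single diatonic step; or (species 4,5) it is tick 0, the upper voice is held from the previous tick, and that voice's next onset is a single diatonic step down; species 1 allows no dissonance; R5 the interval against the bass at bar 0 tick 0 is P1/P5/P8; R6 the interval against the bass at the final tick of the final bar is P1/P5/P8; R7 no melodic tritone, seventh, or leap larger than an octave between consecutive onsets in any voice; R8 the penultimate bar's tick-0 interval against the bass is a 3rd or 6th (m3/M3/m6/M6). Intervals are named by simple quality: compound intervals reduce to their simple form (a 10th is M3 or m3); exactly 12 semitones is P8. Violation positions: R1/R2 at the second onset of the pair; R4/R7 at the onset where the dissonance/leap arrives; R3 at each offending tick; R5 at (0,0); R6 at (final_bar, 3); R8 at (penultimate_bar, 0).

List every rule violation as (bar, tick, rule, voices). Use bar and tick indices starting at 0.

bar 0: v0=G3 v1=G4 downbeat P8
bar 1: v0=F3 v1=F4 downbeat P8
bar 2: v0=A3 v1=E4 downbeat P5
bar 3: v0=F3 v1=C4 downbeat P5
bar 4: v0=E3 v1=G3 downbeat m3
bar 5: v0=D3 v1=A3 downbeat P5
bar 6: v0=E3 v1=B3 downbeat P5
bar 7: v0=F3 v1=D4 downbeat M6
bar 8: v0=G3 v1=G4 downbeat P8
  -> R7 @ bar 1 tick 0 v(1,): B3->F4 leap 6st
  -> R1 @ bar 3 tick 0 v(0, 1): A3/E4 P5 -> F3/C4 P5 similar
  -> R2 @ bar 5 tick 0 v(0, 1): E3/C4 m6 -> D3/A3 P5 similar
  -> R1 @ bar 6 tick 0 v(0, 1): D3/A3 P5 -> E3/B3 P5 similar
  -> R2 @ bar 8 tick 0 v(0, 1): F3/C4 P5 -> G3/G4 P8 similar

(1, 0, R7, (1,))
(3, 0, R1, (0, 1))
(5, 0, R2, (0, 1))
(6, 0, R1, (0, 1))
(8, 0, R2, (0, 1))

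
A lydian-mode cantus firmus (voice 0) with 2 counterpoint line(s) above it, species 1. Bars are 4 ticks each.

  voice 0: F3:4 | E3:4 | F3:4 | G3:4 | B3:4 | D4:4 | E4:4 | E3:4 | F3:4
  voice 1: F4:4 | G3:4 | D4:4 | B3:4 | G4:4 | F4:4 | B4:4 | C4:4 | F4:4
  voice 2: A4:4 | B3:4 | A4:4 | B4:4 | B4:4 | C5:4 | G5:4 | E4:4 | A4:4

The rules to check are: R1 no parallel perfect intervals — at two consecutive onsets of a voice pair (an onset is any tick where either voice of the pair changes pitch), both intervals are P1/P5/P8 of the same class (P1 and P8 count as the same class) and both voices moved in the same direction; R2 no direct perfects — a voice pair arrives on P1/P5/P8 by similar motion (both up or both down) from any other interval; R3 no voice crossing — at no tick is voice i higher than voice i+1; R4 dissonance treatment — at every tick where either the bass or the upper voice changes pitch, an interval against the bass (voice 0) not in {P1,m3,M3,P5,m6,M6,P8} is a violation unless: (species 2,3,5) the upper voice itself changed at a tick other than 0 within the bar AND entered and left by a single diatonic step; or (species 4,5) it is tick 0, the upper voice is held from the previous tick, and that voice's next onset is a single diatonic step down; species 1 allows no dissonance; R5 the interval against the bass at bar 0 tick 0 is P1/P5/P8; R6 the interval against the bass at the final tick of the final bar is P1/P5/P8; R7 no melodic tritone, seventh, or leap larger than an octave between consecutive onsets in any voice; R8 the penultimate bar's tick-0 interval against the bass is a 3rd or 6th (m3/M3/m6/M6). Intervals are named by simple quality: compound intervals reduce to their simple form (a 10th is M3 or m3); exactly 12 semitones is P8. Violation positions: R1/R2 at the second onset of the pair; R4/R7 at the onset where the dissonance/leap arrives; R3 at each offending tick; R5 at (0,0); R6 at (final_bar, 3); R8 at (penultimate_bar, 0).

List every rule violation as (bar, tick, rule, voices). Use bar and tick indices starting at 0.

(0, 0, R5, (0, 2))
(1, 0, R2, (0, 2))
(1, 0, R7, (1,))
(1, 0, R7, (2,))
(2, 0, R2, (1, 2))
(2, 0, R7, (2,))
(5, 0, R4, (0, 2))
(6, 0, R2, (0, 1))
(6, 0, R7, (1,))
(7, 0, R2, (0, 2))
(7, 0, R7, (1,))
(7, 0, R7, (2,))
(7, 0, R8, (0, 2))
(8, 0, R2, (0, 1))
(8, 3, R6, (0, 2))

bar 0: v0=F3 v1=F4 v2=A4 downbeat M3
bar 1: v0=E3 v1=G3 v2=B3 downbeat P5
bar 2: v0=F3 v1=D4 v2=A4 downbeat M3
bar 3: v0=G3 v1=B3 v2=B4 downbeat M3
bar 4: v0=B3 v1=G4 v2=B4 downbeat P8
bar 5: v0=D4 v1=F4 v2=C5 downbeat m7
bar 6: v0=E4 v1=B4 v2=G5 downbeat m3
bar 7: v0=E3 v1=C4 v2=E4 downbeat P8
bar 8: v0=F3 v1=F4 v2=A4 downbeat M3
  -> R5 @ bar 0 tick 0 v(0, 2): opens on M3
  -> R2 @ bar 1 tick 0 v(0, 2): F3/A4 M3 -> E3/B3 P5 similar
  -> R7 @ bar 1 tick 0 v(1,): F4->G3 leap 10st
  -> R7 @ bar 1 tick 0 v(2,): A4->B3 leap 10st
  -> R2 @ bar 2 tick 0 v(1, 2): G3/B3 M3 -> D4/A4 P5 similar
  -> R7 @ bar 2 tick 0 v(2,): B3->A4 leap 10st
  -> R4 @ bar 5 tick 0 v(0, 2): D4/C5 m7 untreated
  -> R2 @ bar 6 tick 0 v(0, 1): D4/F4 m3 -> E4/B4 P5 similar
  -> R7 @ bar 6 tick 0 v(1,): F4->B4 leap 6st
  -> R2 @ bar 7 tick 0 v(0, 2): E4/G5 m3 -> E3/E4 P8 similar
  -> R7 @ bar 7 tick 0 v(1,): B4->C4 leap 11st
  -> R7 @ bar 7 tick 0 v(2,): G5->E4 leap 15st
  -> R8 @ bar 7 tick 0 v(0, 2): penult P8 not 3rd/6th
  -> R2 @ bar 8 tick 0 v(0, 1): E3/C4 m6 -> F3/F4 P8 similar
  -> R6 @ bar 8 tick 3 v(0, 2): closes on M3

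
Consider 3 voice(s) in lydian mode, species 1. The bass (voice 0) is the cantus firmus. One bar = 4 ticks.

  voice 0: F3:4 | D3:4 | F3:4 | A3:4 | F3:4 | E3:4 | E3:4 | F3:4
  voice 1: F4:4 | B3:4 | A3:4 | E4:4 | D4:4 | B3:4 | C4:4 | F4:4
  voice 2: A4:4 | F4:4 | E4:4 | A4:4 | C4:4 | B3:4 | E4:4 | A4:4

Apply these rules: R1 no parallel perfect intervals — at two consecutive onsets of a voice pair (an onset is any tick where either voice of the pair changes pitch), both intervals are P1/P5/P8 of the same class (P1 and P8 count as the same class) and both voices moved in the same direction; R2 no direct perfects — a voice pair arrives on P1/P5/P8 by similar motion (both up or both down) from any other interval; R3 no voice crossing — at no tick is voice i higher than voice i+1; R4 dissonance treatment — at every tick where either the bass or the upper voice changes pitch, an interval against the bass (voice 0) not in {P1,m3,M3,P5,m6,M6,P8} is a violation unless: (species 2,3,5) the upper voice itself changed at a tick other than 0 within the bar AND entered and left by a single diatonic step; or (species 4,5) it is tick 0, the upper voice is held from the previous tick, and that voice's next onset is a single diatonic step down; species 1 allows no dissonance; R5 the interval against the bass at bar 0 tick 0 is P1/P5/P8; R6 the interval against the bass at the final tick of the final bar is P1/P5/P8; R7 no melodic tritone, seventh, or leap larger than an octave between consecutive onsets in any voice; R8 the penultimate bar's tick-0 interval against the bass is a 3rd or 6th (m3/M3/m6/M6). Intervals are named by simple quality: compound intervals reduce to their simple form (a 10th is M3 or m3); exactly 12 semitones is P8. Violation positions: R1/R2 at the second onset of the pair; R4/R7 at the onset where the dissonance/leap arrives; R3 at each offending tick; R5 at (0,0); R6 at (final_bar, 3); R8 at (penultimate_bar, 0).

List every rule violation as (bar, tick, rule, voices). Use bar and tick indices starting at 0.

bar 0: v0=F3 v1=F4 v2=A4 downbeat M3
bar 1: v0=D3 v1=B3 v2=F4 downbeat m3
bar 2: v0=F3 v1=A3 v2=E4 downbeat M7
bar 3: v0=A3 v1=E4 v2=A4 downbeat P8
bar 4: v0=F3 v1=D4 v2=C4 downbeat P5
bar 5: v0=E3 v1=B3 v2=B3 downbeat P5
bar 6: v0=E3 v1=C4 v2=E4 downbeat P8
bar 7: v0=F3 v1=F4 v2=A4 downbeat M3
  -> R5 @ bar 0 tick 0 v(0, 2): opens on M3
  -> R7 @ bar 1 tick 0 v(1,): F4->B3 leap 6st
  -> R2 @ bar 2 tick 0 v(1, 2): B3/F4 TT -> A3/E4 P5 similar
  -> R4 @ bar 2 tick 0 v(0, 2): F3/E4 M7 untreated
  -> R2 @ bar 3 tick 0 v(0, 1): F3/A3 M3 -> A3/E4 P5 similar
  -> R2 @ bar 3 tick 0 v(0, 2): F3/E4 M7 -> A3/A4 P8 similar
  -> R2 @ bar 4 tick 0 v(0, 2): A3/A4 P8 -> F3/C4 P5 similar
  -> R3 @ bar 4 tick 0 v(1, 2): D4 above C4
  -> R3 @ bar 4 tick 1 v(1, 2): D4 above C4
  -> R3 @ bar 4 tick 2 v(1, 2): D4 above C4
  -> R3 @ bar 4 tick 3 v(1, 2): D4 above C4
  -> R1 @ bar 5 tick 0 v(0, 2): F3/C4 P5 -> E3/B3 P5 similar
  -> R2 @ bar 5 tick 0 v(0, 1): F3/D4 M6 -> E3/B3 P5 similar
  -> R2 @ bar 5 tick 0 v(1, 2): D4/C4 M2 -> B3/B3 P1 similar
  -> R8 @ bar 6 tick 0 v(0, 2): penult P8 not 3rd/6th
  -> R2 @ bar 7 tick 0 v(0, 1): E3/C4 m6 -> F3/F4 P8 similar
  -> R6 @ bar 7 tick 3 v(0, 2): closes on M3

(0, 0, R5, (0, 2))
(1, 0, R7, (1,))
(2, 0, R2, (1, 2))
(2, 0, R4, (0, 2))
(3, 0, R2, (0, 1))
(3, 0, R2, (0, 2))
(4, 0, R2, (0, 2))
(4, 0, R3, (1, 2))
(4, 1, R3, (1, 2))
(4, 2, R3, (1, 2))
(4, 3, R3, (1, 2))
(5, 0, R1, (0, 2))
(5, 0, R2, (0, 1))
(5, 0, R2, (1, 2))
(6, 0, R8, (0, 2))
(7, 0, R2, (0, 1))
(7, 3, R6, (0, 2))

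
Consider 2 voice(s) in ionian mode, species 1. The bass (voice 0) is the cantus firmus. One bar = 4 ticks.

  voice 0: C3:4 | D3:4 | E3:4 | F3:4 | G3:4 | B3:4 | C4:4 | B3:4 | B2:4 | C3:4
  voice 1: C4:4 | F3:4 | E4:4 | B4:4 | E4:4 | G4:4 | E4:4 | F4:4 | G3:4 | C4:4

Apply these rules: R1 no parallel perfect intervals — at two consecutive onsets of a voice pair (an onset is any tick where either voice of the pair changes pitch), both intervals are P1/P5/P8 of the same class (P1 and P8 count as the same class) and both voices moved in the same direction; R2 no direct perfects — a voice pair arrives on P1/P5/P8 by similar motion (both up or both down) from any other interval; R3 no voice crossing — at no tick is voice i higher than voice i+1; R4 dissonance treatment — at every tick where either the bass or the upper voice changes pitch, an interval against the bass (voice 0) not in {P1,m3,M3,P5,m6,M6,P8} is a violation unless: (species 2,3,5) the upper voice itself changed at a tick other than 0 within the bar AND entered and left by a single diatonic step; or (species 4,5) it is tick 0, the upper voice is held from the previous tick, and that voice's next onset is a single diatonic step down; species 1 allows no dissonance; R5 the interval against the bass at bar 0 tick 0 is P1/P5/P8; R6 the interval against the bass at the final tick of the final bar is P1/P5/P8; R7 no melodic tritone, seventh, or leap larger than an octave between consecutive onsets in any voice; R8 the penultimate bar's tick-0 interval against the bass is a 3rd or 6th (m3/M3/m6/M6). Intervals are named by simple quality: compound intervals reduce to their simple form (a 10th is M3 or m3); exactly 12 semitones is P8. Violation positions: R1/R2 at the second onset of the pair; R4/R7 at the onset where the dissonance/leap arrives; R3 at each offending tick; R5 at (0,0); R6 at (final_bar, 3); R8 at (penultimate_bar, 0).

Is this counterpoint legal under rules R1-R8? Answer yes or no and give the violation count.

No (6 violations)

bar 0: v0=C3 v1=C4 (P8)
bar 1: v0=D3 v1=F3 (m3)
bar 2: v0=E3 v1=E4 (P8)
bar 3: v0=F3 v1=B4 (TT)
bar 4: v0=G3 v1=E4 (M6)
bar 5: v0=B3 v1=G4 (m6)
bar 6: v0=C4 v1=E4 (M3)
bar 7: v0=B3 v1=F4 (TT)
bar 8: v0=B2 v1=G3 (m6)
bar 9: v0=C3 v1=C4 (P8)
  R2 @ bar2.0: D3/F3 m3 -> E3/E4 P8 similar
  R7 @ bar2.0: F3->E4 leap 11st
  R4 @ bar3.0: F3/B4 TT untreated
  R4 @ bar7.0: B3/F4 TT untreated
  R7 @ bar8.0: F4->G3 leap 10st
  R2 @ bar9.0: B2/G3 m6 -> C3/C4 P8 similar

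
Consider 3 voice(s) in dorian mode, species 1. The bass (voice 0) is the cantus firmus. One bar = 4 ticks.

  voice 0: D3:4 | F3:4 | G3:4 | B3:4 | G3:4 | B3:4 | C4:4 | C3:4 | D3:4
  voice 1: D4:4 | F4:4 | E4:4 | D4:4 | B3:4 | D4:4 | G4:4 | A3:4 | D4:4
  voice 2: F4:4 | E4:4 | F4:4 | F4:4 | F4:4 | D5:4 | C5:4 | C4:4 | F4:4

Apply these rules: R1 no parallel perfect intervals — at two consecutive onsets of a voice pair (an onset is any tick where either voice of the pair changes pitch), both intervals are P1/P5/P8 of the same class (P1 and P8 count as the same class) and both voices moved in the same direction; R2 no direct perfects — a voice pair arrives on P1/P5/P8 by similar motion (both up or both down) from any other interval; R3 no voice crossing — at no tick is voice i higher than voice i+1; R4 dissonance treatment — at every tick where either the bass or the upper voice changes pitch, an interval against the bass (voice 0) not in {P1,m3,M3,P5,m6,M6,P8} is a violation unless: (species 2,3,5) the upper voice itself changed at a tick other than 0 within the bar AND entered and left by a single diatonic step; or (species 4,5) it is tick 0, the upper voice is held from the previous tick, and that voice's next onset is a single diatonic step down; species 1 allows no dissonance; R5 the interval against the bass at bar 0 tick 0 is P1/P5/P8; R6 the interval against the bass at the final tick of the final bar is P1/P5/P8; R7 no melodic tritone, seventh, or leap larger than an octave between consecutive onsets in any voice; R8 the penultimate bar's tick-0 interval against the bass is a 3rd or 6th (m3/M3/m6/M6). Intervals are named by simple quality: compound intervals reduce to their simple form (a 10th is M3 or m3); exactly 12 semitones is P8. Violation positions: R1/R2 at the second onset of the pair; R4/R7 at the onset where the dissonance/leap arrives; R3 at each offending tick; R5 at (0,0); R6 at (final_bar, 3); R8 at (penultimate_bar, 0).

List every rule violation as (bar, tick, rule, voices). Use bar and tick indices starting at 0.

(0, 0, R5, (0, 2))
(1, 0, R1, (0, 1))
(1, 0, R3, (1, 2))
(1, 0, R4, (0, 2))
(1, 1, R3, (1, 2))
(1, 2, R3, (1, 2))
(1, 3, R3, (1, 2))
(2, 0, R4, (0, 2))
(3, 0, R4, (0, 2))
(4, 0, R4, (0, 2))
(5, 0, R2, (1, 2))
(6, 0, R2, (0, 1))
(7, 0, R1, (0, 2))
(7, 0, R7, (1,))
(7, 0, R8, (0, 2))
(8, 0, R2, (0, 1))
(8, 3, R6, (0, 2))

bar 0: v0=D3 v1=D4 v2=F4 downbeat m3
bar 1: v0=F3 v1=F4 v2=E4 downbeat M7
bar 2: v0=G3 v1=E4 v2=F4 downbeat m7
bar 3: v0=B3 v1=D4 v2=F4 downbeat TT
bar 4: v0=G3 v1=B3 v2=F4 downbeat m7
bar 5: v0=B3 v1=D4 v2=D5 downbeat m3
bar 6: v0=C4 v1=G4 v2=C5 downbeat P8
bar 7: v0=C3 v1=A3 v2=C4 downbeat P8
bar 8: v0=D3 v1=D4 v2=F4 downbeat m3
  -> R5 @ bar 0 tick 0 v(0, 2): opens on m3
  -> R1 @ bar 1 tick 0 v(0, 1): D3/D4 P8 -> F3/F4 P8 similar
  -> R3 @ bar 1 tick 0 v(1, 2): F4 above E4
  -> R4 @ bar 1 tick 0 v(0, 2): F3/E4 M7 untreated
  -> R3 @ bar 1 tick 1 v(1, 2): F4 above E4
  -> R3 @ bar 1 tick 2 v(1, 2): F4 above E4
  -> R3 @ bar 1 tick 3 v(1, 2): F4 above E4
  -> R4 @ bar 2 tick 0 v(0, 2): G3/F4 m7 untreated
  -> R4 @ bar 3 tick 0 v(0, 2): B3/F4 TT untreated
  -> R4 @ bar 4 tick 0 v(0, 2): G3/F4 m7 untreated
  -> R2 @ bar 5 tick 0 v(1, 2): B3/F4 TT -> D4/D5 P8 similar
  -> R2 @ bar 6 tick 0 v(0, 1): B3/D4 m3 -> C4/G4 P5 similar
  -> R1 @ bar 7 tick 0 v(0, 2): C4/C5 P8 -> C3/C4 P8 similar
  -> R7 @ bar 7 tick 0 v(1,): G4->A3 leap 10st
  -> R8 @ bar 7 tick 0 v(0, 2): penult P8 not 3rd/6th
  -> R2 @ bar 8 tick 0 v(0, 1): C3/A3 M6 -> D3/D4 P8 similar
  -> R6 @ bar 8 tick 3 v(0, 2): closes on m3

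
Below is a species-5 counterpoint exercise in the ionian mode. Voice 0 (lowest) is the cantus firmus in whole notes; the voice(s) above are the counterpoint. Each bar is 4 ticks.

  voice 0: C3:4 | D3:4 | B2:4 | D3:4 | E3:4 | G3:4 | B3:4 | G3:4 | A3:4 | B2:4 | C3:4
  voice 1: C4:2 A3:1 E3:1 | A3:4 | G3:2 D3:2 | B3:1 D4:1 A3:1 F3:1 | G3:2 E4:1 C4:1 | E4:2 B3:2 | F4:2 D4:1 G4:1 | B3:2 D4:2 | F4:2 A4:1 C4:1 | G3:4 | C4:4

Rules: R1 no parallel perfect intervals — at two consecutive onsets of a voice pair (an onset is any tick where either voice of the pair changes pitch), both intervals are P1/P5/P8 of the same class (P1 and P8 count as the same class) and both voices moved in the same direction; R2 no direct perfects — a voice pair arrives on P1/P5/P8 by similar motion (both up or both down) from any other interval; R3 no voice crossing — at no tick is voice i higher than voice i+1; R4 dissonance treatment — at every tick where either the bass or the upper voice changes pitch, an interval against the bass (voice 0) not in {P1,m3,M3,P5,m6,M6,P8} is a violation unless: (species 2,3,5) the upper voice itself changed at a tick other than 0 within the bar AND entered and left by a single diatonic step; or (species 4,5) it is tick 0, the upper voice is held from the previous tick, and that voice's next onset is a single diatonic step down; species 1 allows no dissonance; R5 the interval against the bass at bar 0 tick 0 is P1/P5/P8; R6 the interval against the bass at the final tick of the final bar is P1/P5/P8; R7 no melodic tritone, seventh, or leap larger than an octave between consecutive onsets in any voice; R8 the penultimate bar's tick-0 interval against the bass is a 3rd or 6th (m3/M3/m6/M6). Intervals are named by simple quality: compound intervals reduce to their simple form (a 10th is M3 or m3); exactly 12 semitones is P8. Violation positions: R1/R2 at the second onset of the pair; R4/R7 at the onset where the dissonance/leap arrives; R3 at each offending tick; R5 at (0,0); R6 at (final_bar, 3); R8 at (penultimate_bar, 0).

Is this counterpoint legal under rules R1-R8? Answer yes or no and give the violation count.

No (5 violations)

bar 0: v0=C3 v1=C4 (P8)
bar 1: v0=D3 v1=A3 (P5)
bar 2: v0=B2 v1=G3 (m6)
bar 3: v0=D3 v1=B3 (M6)
bar 4: v0=E3 v1=G3 (m3)
bar 5: v0=G3 v1=E4 (M6)
bar 6: v0=B3 v1=F4 (TT)
bar 7: v0=G3 v1=B3 (M3)
bar 8: v0=A3 v1=F4 (m6)
bar 9: v0=B2 v1=G3 (m6)
bar 10: v0=C3 v1=C4 (P8)
  R2 @ bar1.0: C3/E3 M3 -> D3/A3 P5 similar
  R4 @ bar6.0: B3/F4 TT untreated
  R7 @ bar6.0: B3->F4 leap 6st
  R7 @ bar9.0: A3->B2 leap 10st
  R2 @ bar10.0: B2/G3 m6 -> C3/C4 P8 similar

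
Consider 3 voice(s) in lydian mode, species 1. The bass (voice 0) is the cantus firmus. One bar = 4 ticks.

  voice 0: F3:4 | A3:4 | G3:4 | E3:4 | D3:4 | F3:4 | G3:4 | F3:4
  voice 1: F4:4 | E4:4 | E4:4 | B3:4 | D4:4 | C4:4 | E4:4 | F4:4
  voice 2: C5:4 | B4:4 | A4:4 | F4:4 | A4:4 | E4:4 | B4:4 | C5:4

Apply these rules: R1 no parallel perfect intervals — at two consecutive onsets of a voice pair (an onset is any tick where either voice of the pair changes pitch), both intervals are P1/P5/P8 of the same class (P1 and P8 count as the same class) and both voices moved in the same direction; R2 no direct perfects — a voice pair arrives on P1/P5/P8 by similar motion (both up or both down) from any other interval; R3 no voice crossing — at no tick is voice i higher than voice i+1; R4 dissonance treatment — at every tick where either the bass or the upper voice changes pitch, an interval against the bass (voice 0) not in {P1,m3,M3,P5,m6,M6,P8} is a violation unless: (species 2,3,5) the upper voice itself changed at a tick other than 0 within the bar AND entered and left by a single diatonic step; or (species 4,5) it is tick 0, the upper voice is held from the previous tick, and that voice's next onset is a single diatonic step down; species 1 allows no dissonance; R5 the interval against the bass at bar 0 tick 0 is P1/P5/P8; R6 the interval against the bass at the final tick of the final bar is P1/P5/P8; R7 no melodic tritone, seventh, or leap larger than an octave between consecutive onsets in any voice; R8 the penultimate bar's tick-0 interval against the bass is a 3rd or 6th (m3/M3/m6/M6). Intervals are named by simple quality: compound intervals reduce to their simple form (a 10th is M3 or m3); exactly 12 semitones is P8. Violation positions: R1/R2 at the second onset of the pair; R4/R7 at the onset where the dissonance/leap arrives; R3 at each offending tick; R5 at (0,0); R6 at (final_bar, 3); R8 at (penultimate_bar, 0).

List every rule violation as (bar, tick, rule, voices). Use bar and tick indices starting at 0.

(1, 0, R1, (1, 2))
(1, 0, R4, (0, 2))
(2, 0, R4, (0, 2))
(3, 0, R2, (0, 1))
(3, 0, R4, (0, 2))
(4, 0, R2, (1, 2))
(5, 0, R4, (0, 2))
(6, 0, R2, (1, 2))
(7, 0, R1, (1, 2))

bar 0: v0=F3 v1=F4 v2=C5 downbeat P5
bar 1: v0=A3 v1=E4 v2=B4 downbeat M2
bar 2: v0=G3 v1=E4 v2=A4 downbeat M2
bar 3: v0=E3 v1=B3 v2=F4 downbeat m2
bar 4: v0=D3 v1=D4 v2=A4 downbeat P5
bar 5: v0=F3 v1=C4 v2=E4 downbeat M7
bar 6: v0=G3 v1=E4 v2=B4 downbeat M3
bar 7: v0=F3 v1=F4 v2=C5 downbeat P5
  -> R1 @ bar 1 tick 0 v(1, 2): F4/C5 P5 -> E4/B4 P5 similar
  -> R4 @ bar 1 tick 0 v(0, 2): A3/B4 M2 untreated
  -> R4 @ bar 2 tick 0 v(0, 2): G3/A4 M2 untreated
  -> R2 @ bar 3 tick 0 v(0, 1): G3/E4 M6 -> E3/B3 P5 similar
  -> R4 @ bar 3 tick 0 v(0, 2): E3/F4 m2 untreated
  -> R2 @ bar 4 tick 0 v(1, 2): B3/F4 TT -> D4/A4 P5 similar
  -> R4 @ bar 5 tick 0 v(0, 2): F3/E4 M7 untreated
  -> R2 @ bar 6 tick 0 v(1, 2): C4/E4 M3 -> E4/B4 P5 similar
  -> R1 @ bar 7 tick 0 v(1, 2): E4/B4 P5 -> F4/C5 P5 similar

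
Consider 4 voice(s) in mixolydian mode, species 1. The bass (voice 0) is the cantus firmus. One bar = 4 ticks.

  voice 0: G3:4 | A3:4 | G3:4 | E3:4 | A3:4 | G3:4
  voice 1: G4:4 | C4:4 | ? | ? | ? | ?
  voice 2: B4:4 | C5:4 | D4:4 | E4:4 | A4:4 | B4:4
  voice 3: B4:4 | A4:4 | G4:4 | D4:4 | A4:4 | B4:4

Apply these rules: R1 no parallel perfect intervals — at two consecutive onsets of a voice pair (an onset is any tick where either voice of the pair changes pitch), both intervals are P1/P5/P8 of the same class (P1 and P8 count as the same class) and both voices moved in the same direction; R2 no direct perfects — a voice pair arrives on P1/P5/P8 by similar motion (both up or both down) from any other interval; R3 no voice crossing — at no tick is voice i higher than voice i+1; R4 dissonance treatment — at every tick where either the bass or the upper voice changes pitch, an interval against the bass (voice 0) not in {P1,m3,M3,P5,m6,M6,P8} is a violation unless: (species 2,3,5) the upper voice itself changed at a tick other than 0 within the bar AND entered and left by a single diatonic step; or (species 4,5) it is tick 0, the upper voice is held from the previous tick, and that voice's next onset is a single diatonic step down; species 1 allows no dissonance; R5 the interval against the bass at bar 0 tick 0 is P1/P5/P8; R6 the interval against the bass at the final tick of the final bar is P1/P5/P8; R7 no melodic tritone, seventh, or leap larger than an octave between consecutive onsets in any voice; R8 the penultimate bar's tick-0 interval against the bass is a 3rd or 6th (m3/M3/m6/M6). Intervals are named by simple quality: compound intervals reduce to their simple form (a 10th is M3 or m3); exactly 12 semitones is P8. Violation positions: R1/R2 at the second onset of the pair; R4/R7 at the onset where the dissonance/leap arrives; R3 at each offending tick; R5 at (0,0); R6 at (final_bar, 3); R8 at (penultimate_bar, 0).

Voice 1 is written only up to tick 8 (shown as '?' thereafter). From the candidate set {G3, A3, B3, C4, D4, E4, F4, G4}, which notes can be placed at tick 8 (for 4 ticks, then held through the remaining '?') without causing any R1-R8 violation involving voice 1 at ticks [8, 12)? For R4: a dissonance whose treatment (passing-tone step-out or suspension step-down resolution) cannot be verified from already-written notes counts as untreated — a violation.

{B3, D4}

G3: violates R2
A3: violates R4
B3: legal
C4: violates R4
D4: legal
E4: violates R3
F4: violates R3,R4
G4: violates R3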